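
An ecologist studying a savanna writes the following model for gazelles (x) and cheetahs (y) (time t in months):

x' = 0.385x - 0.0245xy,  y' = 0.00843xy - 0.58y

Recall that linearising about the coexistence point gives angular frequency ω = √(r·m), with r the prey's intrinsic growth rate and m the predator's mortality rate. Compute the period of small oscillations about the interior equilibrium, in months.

T ≈ 13.3 months

Here r = 0.385 and m = 0.58, so r·m = 0.223.
ω = √0.223 = 0.473 per month, hence T = 2π/ω ≈ 13.3 months.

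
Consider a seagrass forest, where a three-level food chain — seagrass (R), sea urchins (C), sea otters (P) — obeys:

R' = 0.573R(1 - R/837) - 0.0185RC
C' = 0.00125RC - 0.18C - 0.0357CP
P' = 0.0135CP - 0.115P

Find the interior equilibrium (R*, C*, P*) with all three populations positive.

R* ≈ 607, C* ≈ 8.52, P* ≈ 16.2

From dP/dt = 0: 0.0135C* = 0.115, so C* = 8.52.
From dR/dt = 0: 0.573(1 - R*/837) = 0.0185·8.52, giving R* = 837·(1 - 0.275) = 607.
From dC/dt = 0: 0.00125·607 - 0.18 = 0.0357P*, so P* = 0.578/0.0357 = 16.2.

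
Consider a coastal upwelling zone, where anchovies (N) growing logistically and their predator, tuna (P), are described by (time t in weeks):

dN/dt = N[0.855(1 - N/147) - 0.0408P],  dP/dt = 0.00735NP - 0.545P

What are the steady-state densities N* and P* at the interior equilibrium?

N* ≈ 74.1, P* ≈ 10.4

From dP/dt = 0 with P > 0: 0.00735N* = 0.545, so N* = 74.1.
Substitute into dN/dt = 0: 0.855(1 - 74.1/147) = 0.0408P*.
The bracket is 0.496, giving P* = 0.424/0.0408 = 10.4.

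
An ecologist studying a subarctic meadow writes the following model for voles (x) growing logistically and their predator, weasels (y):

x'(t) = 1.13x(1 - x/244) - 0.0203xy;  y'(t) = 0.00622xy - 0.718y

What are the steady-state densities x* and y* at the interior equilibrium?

From dy/dt = 0 with y > 0: 0.00622x* = 0.718, so x* = 115.
Substitute into dx/dt = 0: 1.13(1 - 115/244) = 0.0203y*.
The bracket is 0.527, giving y* = 0.595/0.0203 = 29.3.

x* ≈ 115, y* ≈ 29.3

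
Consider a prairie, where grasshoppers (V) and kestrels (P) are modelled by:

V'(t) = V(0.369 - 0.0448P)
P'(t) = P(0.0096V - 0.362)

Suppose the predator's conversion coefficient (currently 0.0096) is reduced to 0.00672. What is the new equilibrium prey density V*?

V* ≈ 53.9

At the interior fixed point, setting dP/dt = 0 with P > 0 fixes V* = (predator death rate)/(VP coefficient) — independent of the other coefficients.
With the change, V* = 0.362/0.00672 = 53.9; it rises from 37.7.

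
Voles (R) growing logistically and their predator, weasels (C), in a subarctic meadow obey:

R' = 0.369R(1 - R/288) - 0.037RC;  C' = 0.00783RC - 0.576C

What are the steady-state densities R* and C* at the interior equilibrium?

From dC/dt = 0 with C > 0: 0.00783R* = 0.576, so R* = 73.6.
Substitute into dR/dt = 0: 0.369(1 - 73.6/288) = 0.037C*.
The bracket is 0.745, giving C* = 0.275/0.037 = 7.43.

R* ≈ 73.6, C* ≈ 7.43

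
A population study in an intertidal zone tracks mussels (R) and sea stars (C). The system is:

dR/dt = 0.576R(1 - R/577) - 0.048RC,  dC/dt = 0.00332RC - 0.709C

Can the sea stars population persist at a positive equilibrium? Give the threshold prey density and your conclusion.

The predator equation gives dC/dt > 0 only when R > 0.709/0.00332 = 214.
Without the predator, R → K = 577. Since 577 > 214, the predator can invade and persist.

Threshold R = 214; K > 214, so yes, the predator persists.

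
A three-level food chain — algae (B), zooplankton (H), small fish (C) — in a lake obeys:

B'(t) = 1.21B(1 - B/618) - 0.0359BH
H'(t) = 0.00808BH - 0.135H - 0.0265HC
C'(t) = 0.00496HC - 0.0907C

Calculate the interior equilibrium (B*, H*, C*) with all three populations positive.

B* ≈ 283, H* ≈ 18.3, C* ≈ 81.1

From dC/dt = 0: 0.00496H* = 0.0907, so H* = 18.3.
From dB/dt = 0: 1.21(1 - B*/618) = 0.0359·18.3, giving B* = 618·(1 - 0.543) = 283.
From dH/dt = 0: 0.00808·283 - 0.135 = 0.0265C*, so C* = 2.15/0.0265 = 81.1.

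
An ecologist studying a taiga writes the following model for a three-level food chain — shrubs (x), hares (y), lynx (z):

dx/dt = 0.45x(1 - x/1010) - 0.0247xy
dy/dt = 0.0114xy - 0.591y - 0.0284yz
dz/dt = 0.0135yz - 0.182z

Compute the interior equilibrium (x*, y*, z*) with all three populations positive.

From dz/dt = 0: 0.0135y* = 0.182, so y* = 13.5.
From dx/dt = 0: 0.45(1 - x*/1010) = 0.0247·13.5, giving x* = 1010·(1 - 0.74) = 263.
From dy/dt = 0: 0.0114·263 - 0.591 = 0.0284z*, so z* = 2.4/0.0284 = 84.6.

x* ≈ 263, y* ≈ 13.5, z* ≈ 84.6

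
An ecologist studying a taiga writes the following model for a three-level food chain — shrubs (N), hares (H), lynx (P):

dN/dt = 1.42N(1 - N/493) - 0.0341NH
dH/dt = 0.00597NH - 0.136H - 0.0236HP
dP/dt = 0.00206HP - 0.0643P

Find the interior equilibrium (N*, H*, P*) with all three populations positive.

N* ≈ 123, H* ≈ 31.2, P* ≈ 25.5

From dP/dt = 0: 0.00206H* = 0.0643, so H* = 31.2.
From dN/dt = 0: 1.42(1 - N*/493) = 0.0341·31.2, giving N* = 493·(1 - 0.75) = 123.
From dH/dt = 0: 0.00597·123 - 0.136 = 0.0236P*, so P* = 0.601/0.0236 = 25.5.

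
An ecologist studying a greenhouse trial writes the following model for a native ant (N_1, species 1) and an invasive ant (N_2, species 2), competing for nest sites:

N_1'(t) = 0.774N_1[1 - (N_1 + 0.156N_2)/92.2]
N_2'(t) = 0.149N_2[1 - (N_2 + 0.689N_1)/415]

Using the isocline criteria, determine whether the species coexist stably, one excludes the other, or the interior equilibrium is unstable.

stable coexistence

Compare the nullcline intercepts: K1/α12 = 92.2/0.156 = 591 > K2 = 415; K2/α21 = 415/0.689 = 602 > K1 = 92.2.
Since both inequalities hold, each species can invade when rare, so the interior equilibrium is stable.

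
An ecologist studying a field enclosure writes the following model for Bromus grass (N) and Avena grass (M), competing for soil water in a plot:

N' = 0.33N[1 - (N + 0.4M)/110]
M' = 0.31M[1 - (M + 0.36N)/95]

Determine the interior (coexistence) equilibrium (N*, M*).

Setting both brackets to zero gives the nullclines N + 0.4M = 110 and 0.36N + M = 95.
Substituting M = 95 - 0.36N into the first: N(1 - 0.4·0.36) = 110 - 0.4·95.
So N* = 72/0.856 = 84.1, and then M* = 95 - 0.36·84.1 = 64.7.

N* ≈ 84.1, M* ≈ 64.7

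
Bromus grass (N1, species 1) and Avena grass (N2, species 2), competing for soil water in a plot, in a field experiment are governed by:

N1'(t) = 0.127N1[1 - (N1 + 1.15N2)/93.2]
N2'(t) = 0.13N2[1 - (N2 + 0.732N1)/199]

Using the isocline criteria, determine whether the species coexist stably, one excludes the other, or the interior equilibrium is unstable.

species 2 excludes species 1

Compare the nullcline intercepts: K1/α12 = 93.2/1.15 = 81 < K2 = 199; K2/α21 = 199/0.732 = 272 > K1 = 93.2.
Since the inequalities point opposite ways, species 2 can invade but species 1 cannot.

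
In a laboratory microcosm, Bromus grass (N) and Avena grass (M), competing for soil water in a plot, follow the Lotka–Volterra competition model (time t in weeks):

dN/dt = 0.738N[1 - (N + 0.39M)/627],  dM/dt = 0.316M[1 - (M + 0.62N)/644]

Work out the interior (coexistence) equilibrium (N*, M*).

N* ≈ 496, M* ≈ 337

Setting both brackets to zero gives the nullclines N + 0.39M = 627 and 0.62N + M = 644.
Substituting M = 644 - 0.62N into the first: N(1 - 0.39·0.62) = 627 - 0.39·644.
So N* = 376/0.758 = 496, and then M* = 644 - 0.62·496 = 337.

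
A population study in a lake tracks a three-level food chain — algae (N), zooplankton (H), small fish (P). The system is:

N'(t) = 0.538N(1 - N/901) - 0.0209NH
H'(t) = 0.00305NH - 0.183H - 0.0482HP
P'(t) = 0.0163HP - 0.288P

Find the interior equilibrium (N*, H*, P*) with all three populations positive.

N* ≈ 283, H* ≈ 17.7, P* ≈ 14.1

From dP/dt = 0: 0.0163H* = 0.288, so H* = 17.7.
From dN/dt = 0: 0.538(1 - N*/901) = 0.0209·17.7, giving N* = 901·(1 - 0.686) = 283.
From dH/dt = 0: 0.00305·283 - 0.183 = 0.0482P*, so P* = 0.679/0.0482 = 14.1.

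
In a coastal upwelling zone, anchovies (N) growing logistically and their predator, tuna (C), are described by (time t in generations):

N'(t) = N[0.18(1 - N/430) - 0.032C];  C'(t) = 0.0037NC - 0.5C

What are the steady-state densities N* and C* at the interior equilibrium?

From dC/dt = 0 with C > 0: 0.0037N* = 0.5, so N* = 135.
Substitute into dN/dt = 0: 0.18(1 - 135/430) = 0.032C*.
The bracket is 0.686, giving C* = 0.123/0.032 = 3.86.

N* ≈ 135, C* ≈ 3.86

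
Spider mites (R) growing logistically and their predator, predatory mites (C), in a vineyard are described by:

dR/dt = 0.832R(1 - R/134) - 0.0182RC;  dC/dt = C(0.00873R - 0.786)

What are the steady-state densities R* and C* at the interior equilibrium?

R* ≈ 90, C* ≈ 15

From dC/dt = 0 with C > 0: 0.00873R* = 0.786, so R* = 90.
Substitute into dR/dt = 0: 0.832(1 - 90/134) = 0.0182C*.
The bracket is 0.328, giving C* = 0.273/0.0182 = 15.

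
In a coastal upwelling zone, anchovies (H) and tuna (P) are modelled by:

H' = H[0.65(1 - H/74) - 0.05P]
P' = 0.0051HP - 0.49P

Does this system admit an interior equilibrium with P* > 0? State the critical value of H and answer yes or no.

Threshold H = 96.1; K < 96.1, so no, the predator goes extinct.

The predator equation gives dP/dt > 0 only when H > 0.49/0.0051 = 96.1.
Without the predator, H → K = 74. Since 74 < 96.1, the predator cannot invade.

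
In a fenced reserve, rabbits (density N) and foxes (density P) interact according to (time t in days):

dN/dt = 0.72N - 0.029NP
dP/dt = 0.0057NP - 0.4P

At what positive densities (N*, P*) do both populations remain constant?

N* ≈ 70.2, P* ≈ 24.8

Set dP/dt = 0 with P > 0: 0.0057N - 0.4 = 0, so N* = 0.4/0.0057 = 70.2.
Set dN/dt = 0 with N > 0: 0.72 - 0.029P = 0, so P* = 0.72/0.029 = 24.8.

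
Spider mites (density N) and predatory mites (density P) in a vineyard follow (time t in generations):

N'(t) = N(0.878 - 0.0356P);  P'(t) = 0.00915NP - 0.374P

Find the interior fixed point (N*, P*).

N* ≈ 40.9, P* ≈ 24.7

Set dP/dt = 0 with P > 0: 0.00915N - 0.374 = 0, so N* = 0.374/0.00915 = 40.9.
Set dN/dt = 0 with N > 0: 0.878 - 0.0356P = 0, so P* = 0.878/0.0356 = 24.7.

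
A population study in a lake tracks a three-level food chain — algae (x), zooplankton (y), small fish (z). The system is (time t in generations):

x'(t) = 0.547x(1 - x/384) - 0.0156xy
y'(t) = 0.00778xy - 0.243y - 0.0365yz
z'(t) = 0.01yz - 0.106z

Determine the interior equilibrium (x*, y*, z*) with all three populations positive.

From dz/dt = 0: 0.01y* = 0.106, so y* = 10.6.
From dx/dt = 0: 0.547(1 - x*/384) = 0.0156·10.6, giving x* = 384·(1 - 0.302) = 268.
From dy/dt = 0: 0.00778·268 - 0.243 = 0.0365z*, so z* = 1.84/0.0365 = 50.4.

x* ≈ 268, y* ≈ 10.6, z* ≈ 50.4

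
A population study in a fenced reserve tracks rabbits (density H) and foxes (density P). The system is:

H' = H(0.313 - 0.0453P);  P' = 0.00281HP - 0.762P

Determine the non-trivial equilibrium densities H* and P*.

H* ≈ 271, P* ≈ 6.91

Set dP/dt = 0 with P > 0: 0.00281H - 0.762 = 0, so H* = 0.762/0.00281 = 271.
Set dH/dt = 0 with H > 0: 0.313 - 0.0453P = 0, so P* = 0.313/0.0453 = 6.91.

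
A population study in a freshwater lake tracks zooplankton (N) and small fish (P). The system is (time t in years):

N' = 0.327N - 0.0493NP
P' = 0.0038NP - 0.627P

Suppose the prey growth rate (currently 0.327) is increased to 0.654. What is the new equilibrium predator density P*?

P* ≈ 13.3

At the interior fixed point, setting dN/dt = 0 with N > 0 fixes P* = (prey growth rate)/(NP coefficient) — independent of the other coefficients.
With the change, P* = 0.654/0.0493 = 13.3; it rises from 6.63.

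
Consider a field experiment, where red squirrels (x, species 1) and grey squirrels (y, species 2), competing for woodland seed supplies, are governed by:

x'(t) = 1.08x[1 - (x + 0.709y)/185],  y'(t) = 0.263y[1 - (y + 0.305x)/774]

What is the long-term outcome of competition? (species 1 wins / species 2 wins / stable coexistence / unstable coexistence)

Compare the nullcline intercepts: K1/α12 = 185/0.709 = 261 < K2 = 774; K2/α21 = 774/0.305 = 2540 > K1 = 185.
Since the inequalities point opposite ways, species 2 can invade but species 1 cannot.

species 2 excludes species 1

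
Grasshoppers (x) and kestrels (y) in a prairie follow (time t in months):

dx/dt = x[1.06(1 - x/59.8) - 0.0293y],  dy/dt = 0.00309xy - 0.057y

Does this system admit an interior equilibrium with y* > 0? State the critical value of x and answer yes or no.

Threshold x = 18.4; K > 18.4, so yes, the predator persists.

The predator equation gives dy/dt > 0 only when x > 0.057/0.00309 = 18.4.
Without the predator, x → K = 59.8. Since 59.8 > 18.4, the predator can invade and persist.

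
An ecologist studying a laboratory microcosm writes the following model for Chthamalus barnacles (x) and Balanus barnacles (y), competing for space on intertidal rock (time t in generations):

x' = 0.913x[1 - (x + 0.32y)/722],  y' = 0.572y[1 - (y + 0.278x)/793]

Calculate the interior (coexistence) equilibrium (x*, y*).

Setting both brackets to zero gives the nullclines x + 0.32y = 722 and 0.278x + y = 793.
Substituting y = 793 - 0.278x into the first: x(1 - 0.32·0.278) = 722 - 0.32·793.
So x* = 468/0.911 = 514, and then y* = 793 - 0.278·514 = 650.

x* ≈ 514, y* ≈ 650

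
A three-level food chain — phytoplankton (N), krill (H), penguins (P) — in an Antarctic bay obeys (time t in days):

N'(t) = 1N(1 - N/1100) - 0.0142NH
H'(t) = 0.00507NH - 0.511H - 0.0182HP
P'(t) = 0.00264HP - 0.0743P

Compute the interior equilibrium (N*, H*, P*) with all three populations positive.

N* ≈ 660, H* ≈ 28.1, P* ≈ 156

From dP/dt = 0: 0.00264H* = 0.0743, so H* = 28.1.
From dN/dt = 0: 1(1 - N*/1100) = 0.0142·28.1, giving N* = 1100·(1 - 0.4) = 660.
From dH/dt = 0: 0.00507·660 - 0.511 = 0.0182P*, so P* = 2.84/0.0182 = 156.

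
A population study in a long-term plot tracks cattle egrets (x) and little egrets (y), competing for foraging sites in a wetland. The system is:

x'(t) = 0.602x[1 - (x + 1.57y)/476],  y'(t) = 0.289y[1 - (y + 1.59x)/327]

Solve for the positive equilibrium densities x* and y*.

Setting both brackets to zero gives the nullclines x + 1.57y = 476 and 1.59x + y = 327.
Substituting y = 327 - 1.59x into the first: x(1 - 1.57·1.59) = 476 - 1.57·327.
So x* = -37.4/-1.5 = 25, and then y* = 327 - 1.59·25 = 287.

x* ≈ 25, y* ≈ 287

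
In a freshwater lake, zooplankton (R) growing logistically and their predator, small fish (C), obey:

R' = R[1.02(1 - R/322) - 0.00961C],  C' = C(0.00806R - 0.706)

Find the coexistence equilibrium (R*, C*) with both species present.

From dC/dt = 0 with C > 0: 0.00806R* = 0.706, so R* = 87.6.
Substitute into dR/dt = 0: 1.02(1 - 87.6/322) = 0.00961C*.
The bracket is 0.728, giving C* = 0.743/0.00961 = 77.3.

R* ≈ 87.6, C* ≈ 77.3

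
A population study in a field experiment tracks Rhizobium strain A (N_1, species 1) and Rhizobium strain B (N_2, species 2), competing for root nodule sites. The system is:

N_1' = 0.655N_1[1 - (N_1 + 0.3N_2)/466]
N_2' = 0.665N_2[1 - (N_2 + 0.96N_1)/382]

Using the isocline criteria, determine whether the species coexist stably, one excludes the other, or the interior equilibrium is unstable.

species 1 excludes species 2

Compare the nullcline intercepts: K1/α12 = 466/0.3 = 1550 > K2 = 382; K2/α21 = 382/0.96 = 398 < K1 = 466.
Since the inequalities point opposite ways, species 1 can invade but species 2 cannot.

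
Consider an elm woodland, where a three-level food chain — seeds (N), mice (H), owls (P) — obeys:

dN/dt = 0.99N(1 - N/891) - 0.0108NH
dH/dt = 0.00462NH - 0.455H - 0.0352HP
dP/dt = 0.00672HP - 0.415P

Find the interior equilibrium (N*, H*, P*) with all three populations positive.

N* ≈ 291, H* ≈ 61.8, P* ≈ 25.2

From dP/dt = 0: 0.00672H* = 0.415, so H* = 61.8.
From dN/dt = 0: 0.99(1 - N*/891) = 0.0108·61.8, giving N* = 891·(1 - 0.674) = 291.
From dH/dt = 0: 0.00462·291 - 0.455 = 0.0352P*, so P* = 0.888/0.0352 = 25.2.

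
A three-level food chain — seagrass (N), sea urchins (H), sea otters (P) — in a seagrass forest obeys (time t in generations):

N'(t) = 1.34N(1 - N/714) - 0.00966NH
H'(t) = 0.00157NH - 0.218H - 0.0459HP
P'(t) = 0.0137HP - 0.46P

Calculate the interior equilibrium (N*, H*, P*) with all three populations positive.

From dP/dt = 0: 0.0137H* = 0.46, so H* = 33.6.
From dN/dt = 0: 1.34(1 - N*/714) = 0.00966·33.6, giving N* = 714·(1 - 0.242) = 541.
From dH/dt = 0: 0.00157·541 - 0.218 = 0.0459P*, so P* = 0.632/0.0459 = 13.8.

N* ≈ 541, H* ≈ 33.6, P* ≈ 13.8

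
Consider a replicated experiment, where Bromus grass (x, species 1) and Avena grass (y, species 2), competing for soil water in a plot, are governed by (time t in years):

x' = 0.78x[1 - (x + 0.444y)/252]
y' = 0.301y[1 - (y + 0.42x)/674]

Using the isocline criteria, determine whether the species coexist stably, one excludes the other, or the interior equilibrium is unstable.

species 2 excludes species 1

Compare the nullcline intercepts: K1/α12 = 252/0.444 = 568 < K2 = 674; K2/α21 = 674/0.42 = 1600 > K1 = 252.
Since the inequalities point opposite ways, species 2 can invade but species 1 cannot.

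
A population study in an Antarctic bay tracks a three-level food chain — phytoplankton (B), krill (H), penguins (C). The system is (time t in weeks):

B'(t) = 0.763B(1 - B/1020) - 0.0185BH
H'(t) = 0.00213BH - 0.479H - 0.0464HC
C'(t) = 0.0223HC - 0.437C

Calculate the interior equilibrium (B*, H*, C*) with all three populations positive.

From dC/dt = 0: 0.0223H* = 0.437, so H* = 19.6.
From dB/dt = 0: 0.763(1 - B*/1020) = 0.0185·19.6, giving B* = 1020·(1 - 0.475) = 535.
From dH/dt = 0: 0.00213·535 - 0.479 = 0.0464C*, so C* = 0.661/0.0464 = 14.3.

B* ≈ 535, H* ≈ 19.6, C* ≈ 14.3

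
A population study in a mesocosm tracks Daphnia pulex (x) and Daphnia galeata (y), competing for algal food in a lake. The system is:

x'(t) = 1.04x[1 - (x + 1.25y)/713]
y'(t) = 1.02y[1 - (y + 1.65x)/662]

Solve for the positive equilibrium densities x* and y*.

Setting both brackets to zero gives the nullclines x + 1.25y = 713 and 1.65x + y = 662.
Substituting y = 662 - 1.65x into the first: x(1 - 1.25·1.65) = 713 - 1.25·662.
So x* = -114/-1.06 = 108, and then y* = 662 - 1.65·108 = 484.

x* ≈ 108, y* ≈ 484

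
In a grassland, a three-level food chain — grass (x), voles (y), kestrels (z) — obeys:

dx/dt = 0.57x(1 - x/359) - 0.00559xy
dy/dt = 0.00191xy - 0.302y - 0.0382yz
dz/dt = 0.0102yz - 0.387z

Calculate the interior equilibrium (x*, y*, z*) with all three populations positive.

x* ≈ 225, y* ≈ 37.9, z* ≈ 3.37

From dz/dt = 0: 0.0102y* = 0.387, so y* = 37.9.
From dx/dt = 0: 0.57(1 - x*/359) = 0.00559·37.9, giving x* = 359·(1 - 0.372) = 225.
From dy/dt = 0: 0.00191·225 - 0.302 = 0.0382z*, so z* = 0.129/0.0382 = 3.37.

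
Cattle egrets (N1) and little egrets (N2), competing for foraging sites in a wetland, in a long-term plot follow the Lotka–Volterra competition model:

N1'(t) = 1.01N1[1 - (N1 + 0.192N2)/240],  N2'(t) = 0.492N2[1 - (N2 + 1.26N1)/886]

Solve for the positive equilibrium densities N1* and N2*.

N1* ≈ 92.2, N2* ≈ 770

Setting both brackets to zero gives the nullclines N1 + 0.192N2 = 240 and 1.26N1 + N2 = 886.
Substituting N2 = 886 - 1.26N1 into the first: N1(1 - 0.192·1.26) = 240 - 0.192·886.
So N1* = 69.9/0.758 = 92.2, and then N2* = 886 - 1.26·92.2 = 770.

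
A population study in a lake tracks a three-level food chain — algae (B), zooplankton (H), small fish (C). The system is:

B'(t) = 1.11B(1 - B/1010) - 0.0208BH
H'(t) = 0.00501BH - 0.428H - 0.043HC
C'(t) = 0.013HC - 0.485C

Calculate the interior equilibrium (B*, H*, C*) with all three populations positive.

From dC/dt = 0: 0.013H* = 0.485, so H* = 37.3.
From dB/dt = 0: 1.11(1 - B*/1010) = 0.0208·37.3, giving B* = 1010·(1 - 0.699) = 304.
From dH/dt = 0: 0.00501·304 - 0.428 = 0.043C*, so C* = 1.09/0.043 = 25.5.

B* ≈ 304, H* ≈ 37.3, C* ≈ 25.5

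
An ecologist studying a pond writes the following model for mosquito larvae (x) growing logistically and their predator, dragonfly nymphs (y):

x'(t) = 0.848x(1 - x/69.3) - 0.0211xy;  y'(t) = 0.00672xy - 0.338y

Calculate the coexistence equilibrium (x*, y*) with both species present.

x* ≈ 50.3, y* ≈ 11

From dy/dt = 0 with y > 0: 0.00672x* = 0.338, so x* = 50.3.
Substitute into dx/dt = 0: 0.848(1 - 50.3/69.3) = 0.0211y*.
The bracket is 0.274, giving y* = 0.233/0.0211 = 11.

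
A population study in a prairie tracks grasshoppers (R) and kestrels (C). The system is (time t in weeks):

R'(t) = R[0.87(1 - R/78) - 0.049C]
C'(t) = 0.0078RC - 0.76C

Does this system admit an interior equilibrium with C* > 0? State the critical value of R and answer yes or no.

The predator equation gives dC/dt > 0 only when R > 0.76/0.0078 = 97.4.
Without the predator, R → K = 78. Since 78 < 97.4, the predator cannot invade.

Threshold R = 97.4; K < 97.4, so no, the predator goes extinct.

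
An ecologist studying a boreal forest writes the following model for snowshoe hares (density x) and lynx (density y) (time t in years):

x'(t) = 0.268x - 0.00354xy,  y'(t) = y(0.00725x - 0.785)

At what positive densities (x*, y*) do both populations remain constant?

x* ≈ 108, y* ≈ 75.7

Set dy/dt = 0 with y > 0: 0.00725x - 0.785 = 0, so x* = 0.785/0.00725 = 108.
Set dx/dt = 0 with x > 0: 0.268 - 0.00354y = 0, so y* = 0.268/0.00354 = 75.7.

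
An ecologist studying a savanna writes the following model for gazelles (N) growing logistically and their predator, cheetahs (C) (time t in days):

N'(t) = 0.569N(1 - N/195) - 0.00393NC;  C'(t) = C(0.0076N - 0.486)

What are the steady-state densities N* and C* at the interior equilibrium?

N* ≈ 63.9, C* ≈ 97.3

From dC/dt = 0 with C > 0: 0.0076N* = 0.486, so N* = 63.9.
Substitute into dN/dt = 0: 0.569(1 - 63.9/195) = 0.00393C*.
The bracket is 0.672, giving C* = 0.382/0.00393 = 97.3.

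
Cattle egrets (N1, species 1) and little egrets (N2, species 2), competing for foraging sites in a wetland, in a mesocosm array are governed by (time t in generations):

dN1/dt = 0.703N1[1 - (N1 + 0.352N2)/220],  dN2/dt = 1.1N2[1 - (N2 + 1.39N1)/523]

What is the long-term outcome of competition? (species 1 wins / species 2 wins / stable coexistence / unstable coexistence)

stable coexistence

Compare the nullcline intercepts: K1/α12 = 220/0.352 = 625 > K2 = 523; K2/α21 = 523/1.39 = 376 > K1 = 220.
Since both inequalities hold, each species can invade when rare, so the interior equilibrium is stable.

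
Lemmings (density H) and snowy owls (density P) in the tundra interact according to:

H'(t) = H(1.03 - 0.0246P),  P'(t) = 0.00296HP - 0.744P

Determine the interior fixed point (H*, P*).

H* ≈ 251, P* ≈ 41.9

Set dP/dt = 0 with P > 0: 0.00296H - 0.744 = 0, so H* = 0.744/0.00296 = 251.
Set dH/dt = 0 with H > 0: 1.03 - 0.0246P = 0, so P* = 1.03/0.0246 = 41.9.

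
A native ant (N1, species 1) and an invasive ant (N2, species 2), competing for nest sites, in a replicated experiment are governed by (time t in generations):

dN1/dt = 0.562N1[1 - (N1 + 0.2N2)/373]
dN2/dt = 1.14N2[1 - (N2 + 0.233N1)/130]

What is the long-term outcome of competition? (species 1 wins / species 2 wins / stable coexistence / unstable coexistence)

Compare the nullcline intercepts: K1/α12 = 373/0.2 = 1860 > K2 = 130; K2/α21 = 130/0.233 = 558 > K1 = 373.
Since both inequalities hold, each species can invade when rare, so the interior equilibrium is stable.

stable coexistence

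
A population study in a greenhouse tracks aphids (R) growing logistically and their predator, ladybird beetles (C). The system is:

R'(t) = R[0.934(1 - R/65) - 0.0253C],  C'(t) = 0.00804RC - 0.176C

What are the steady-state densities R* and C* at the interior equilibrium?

R* ≈ 21.9, C* ≈ 24.5

From dC/dt = 0 with C > 0: 0.00804R* = 0.176, so R* = 21.9.
Substitute into dR/dt = 0: 0.934(1 - 21.9/65) = 0.0253C*.
The bracket is 0.663, giving C* = 0.619/0.0253 = 24.5.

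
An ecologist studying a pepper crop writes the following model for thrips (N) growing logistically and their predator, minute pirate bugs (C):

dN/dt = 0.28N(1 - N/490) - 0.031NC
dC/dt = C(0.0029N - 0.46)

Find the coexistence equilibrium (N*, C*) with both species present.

From dC/dt = 0 with C > 0: 0.0029N* = 0.46, so N* = 159.
Substitute into dN/dt = 0: 0.28(1 - 159/490) = 0.031C*.
The bracket is 0.676, giving C* = 0.189/0.031 = 6.11.

N* ≈ 159, C* ≈ 6.11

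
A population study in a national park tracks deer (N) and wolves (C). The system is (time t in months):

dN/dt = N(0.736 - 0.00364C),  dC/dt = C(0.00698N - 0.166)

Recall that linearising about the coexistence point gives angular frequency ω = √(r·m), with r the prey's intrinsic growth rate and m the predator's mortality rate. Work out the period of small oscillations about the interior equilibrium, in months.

Here r = 0.736 and m = 0.166, so r·m = 0.122.
ω = √0.122 = 0.35 per month, hence T = 2π/ω ≈ 18 months.

T ≈ 18 months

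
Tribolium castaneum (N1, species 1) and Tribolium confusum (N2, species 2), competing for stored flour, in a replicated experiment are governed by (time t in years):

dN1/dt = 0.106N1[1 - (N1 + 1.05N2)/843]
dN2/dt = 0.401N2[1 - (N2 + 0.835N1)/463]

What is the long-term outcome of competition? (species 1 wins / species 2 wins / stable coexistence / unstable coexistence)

Compare the nullcline intercepts: K1/α12 = 843/1.05 = 803 > K2 = 463; K2/α21 = 463/0.835 = 554 < K1 = 843.
Since the inequalities point opposite ways, species 1 can invade but species 2 cannot.

species 1 excludes species 2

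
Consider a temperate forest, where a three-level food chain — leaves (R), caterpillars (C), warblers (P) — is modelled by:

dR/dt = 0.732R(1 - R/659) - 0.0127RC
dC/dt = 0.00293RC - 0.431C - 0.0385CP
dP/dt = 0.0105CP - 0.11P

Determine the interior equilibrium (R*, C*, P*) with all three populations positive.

R* ≈ 539, C* ≈ 10.5, P* ≈ 29.8

From dP/dt = 0: 0.0105C* = 0.11, so C* = 10.5.
From dR/dt = 0: 0.732(1 - R*/659) = 0.0127·10.5, giving R* = 659·(1 - 0.182) = 539.
From dC/dt = 0: 0.00293·539 - 0.431 = 0.0385P*, so P* = 1.15/0.0385 = 29.8.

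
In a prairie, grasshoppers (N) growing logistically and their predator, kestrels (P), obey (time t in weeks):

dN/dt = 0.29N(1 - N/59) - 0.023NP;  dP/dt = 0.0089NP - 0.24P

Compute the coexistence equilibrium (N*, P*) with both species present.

N* ≈ 27, P* ≈ 6.85

From dP/dt = 0 with P > 0: 0.0089N* = 0.24, so N* = 27.
Substitute into dN/dt = 0: 0.29(1 - 27/59) = 0.023P*.
The bracket is 0.543, giving P* = 0.157/0.023 = 6.85.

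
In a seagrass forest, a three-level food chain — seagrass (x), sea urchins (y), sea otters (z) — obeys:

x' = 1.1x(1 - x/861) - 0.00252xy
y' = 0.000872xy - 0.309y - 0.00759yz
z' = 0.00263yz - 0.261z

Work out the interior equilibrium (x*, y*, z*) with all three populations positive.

From dz/dt = 0: 0.00263y* = 0.261, so y* = 99.2.
From dx/dt = 0: 1.1(1 - x*/861) = 0.00252·99.2, giving x* = 861·(1 - 0.227) = 665.
From dy/dt = 0: 0.000872·665 - 0.309 = 0.00759z*, so z* = 0.271/0.00759 = 35.7.

x* ≈ 665, y* ≈ 99.2, z* ≈ 35.7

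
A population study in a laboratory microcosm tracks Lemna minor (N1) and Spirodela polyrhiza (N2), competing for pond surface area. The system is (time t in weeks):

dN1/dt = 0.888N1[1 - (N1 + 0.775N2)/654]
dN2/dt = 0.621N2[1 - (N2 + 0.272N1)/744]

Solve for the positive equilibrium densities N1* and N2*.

Setting both brackets to zero gives the nullclines N1 + 0.775N2 = 654 and 0.272N1 + N2 = 744.
Substituting N2 = 744 - 0.272N1 into the first: N1(1 - 0.775·0.272) = 654 - 0.775·744.
So N1* = 77.4/0.789 = 98.1, and then N2* = 744 - 0.272·98.1 = 717.

N1* ≈ 98.1, N2* ≈ 717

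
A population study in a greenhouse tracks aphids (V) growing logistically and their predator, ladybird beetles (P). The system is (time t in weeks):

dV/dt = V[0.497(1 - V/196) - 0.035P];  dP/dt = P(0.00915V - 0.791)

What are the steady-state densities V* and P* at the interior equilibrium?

From dP/dt = 0 with P > 0: 0.00915V* = 0.791, so V* = 86.4.
Substitute into dV/dt = 0: 0.497(1 - 86.4/196) = 0.035P*.
The bracket is 0.559, giving P* = 0.278/0.035 = 7.94.

V* ≈ 86.4, P* ≈ 7.94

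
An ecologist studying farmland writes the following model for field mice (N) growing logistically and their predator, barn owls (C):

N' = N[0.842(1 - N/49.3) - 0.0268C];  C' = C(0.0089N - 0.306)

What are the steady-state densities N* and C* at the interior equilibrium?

From dC/dt = 0 with C > 0: 0.0089N* = 0.306, so N* = 34.4.
Substitute into dN/dt = 0: 0.842(1 - 34.4/49.3) = 0.0268C*.
The bracket is 0.303, giving C* = 0.255/0.0268 = 9.51.

N* ≈ 34.4, C* ≈ 9.51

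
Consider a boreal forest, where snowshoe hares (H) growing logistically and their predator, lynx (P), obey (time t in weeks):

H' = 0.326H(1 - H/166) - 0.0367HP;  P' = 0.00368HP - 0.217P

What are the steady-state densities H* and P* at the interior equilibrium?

From dP/dt = 0 with P > 0: 0.00368H* = 0.217, so H* = 59.
Substitute into dH/dt = 0: 0.326(1 - 59/166) = 0.0367P*.
The bracket is 0.645, giving P* = 0.21/0.0367 = 5.73.

H* ≈ 59, P* ≈ 5.73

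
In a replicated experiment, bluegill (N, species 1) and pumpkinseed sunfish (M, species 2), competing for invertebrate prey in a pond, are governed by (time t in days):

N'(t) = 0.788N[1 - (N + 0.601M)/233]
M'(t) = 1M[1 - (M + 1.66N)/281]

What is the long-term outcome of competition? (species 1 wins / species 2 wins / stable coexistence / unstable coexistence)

species 1 excludes species 2

Compare the nullcline intercepts: K1/α12 = 233/0.601 = 388 > K2 = 281; K2/α21 = 281/1.66 = 169 < K1 = 233.
Since the inequalities point opposite ways, species 1 can invade but species 2 cannot.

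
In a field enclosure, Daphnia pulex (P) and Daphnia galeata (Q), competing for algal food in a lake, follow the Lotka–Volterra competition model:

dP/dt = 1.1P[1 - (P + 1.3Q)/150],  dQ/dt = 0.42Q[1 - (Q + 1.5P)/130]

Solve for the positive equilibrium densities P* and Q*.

P* ≈ 20, Q* ≈ 100

Setting both brackets to zero gives the nullclines P + 1.3Q = 150 and 1.5P + Q = 130.
Substituting Q = 130 - 1.5P into the first: P(1 - 1.3·1.5) = 150 - 1.3·130.
So P* = -19/-0.95 = 20, and then Q* = 130 - 1.5·20 = 100.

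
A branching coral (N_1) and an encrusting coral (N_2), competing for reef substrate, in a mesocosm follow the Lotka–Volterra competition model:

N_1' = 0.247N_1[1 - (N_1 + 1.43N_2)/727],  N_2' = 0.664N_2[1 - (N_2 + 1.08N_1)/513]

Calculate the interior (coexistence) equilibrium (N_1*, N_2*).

Setting both brackets to zero gives the nullclines N_1 + 1.43N_2 = 727 and 1.08N_1 + N_2 = 513.
Substituting N_2 = 513 - 1.08N_1 into the first: N_1(1 - 1.43·1.08) = 727 - 1.43·513.
So N_1* = -6.59/-0.544 = 12.1, and then N_2* = 513 - 1.08·12.1 = 500.

N_1* ≈ 12.1, N_2* ≈ 500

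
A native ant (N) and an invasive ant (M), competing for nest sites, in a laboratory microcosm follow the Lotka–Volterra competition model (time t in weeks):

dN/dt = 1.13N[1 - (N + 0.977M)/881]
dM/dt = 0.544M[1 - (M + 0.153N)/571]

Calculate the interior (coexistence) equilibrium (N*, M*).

N* ≈ 380, M* ≈ 513

Setting both brackets to zero gives the nullclines N + 0.977M = 881 and 0.153N + M = 571.
Substituting M = 571 - 0.153N into the first: N(1 - 0.977·0.153) = 881 - 0.977·571.
So N* = 323/0.851 = 380, and then M* = 571 - 0.153·380 = 513.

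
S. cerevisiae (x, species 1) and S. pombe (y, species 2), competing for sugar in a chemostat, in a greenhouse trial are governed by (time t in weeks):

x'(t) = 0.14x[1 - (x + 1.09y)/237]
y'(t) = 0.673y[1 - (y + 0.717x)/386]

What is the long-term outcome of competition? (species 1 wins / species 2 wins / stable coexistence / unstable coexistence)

species 2 excludes species 1

Compare the nullcline intercepts: K1/α12 = 237/1.09 = 217 < K2 = 386; K2/α21 = 386/0.717 = 538 > K1 = 237.
Since the inequalities point opposite ways, species 2 can invade but species 1 cannot.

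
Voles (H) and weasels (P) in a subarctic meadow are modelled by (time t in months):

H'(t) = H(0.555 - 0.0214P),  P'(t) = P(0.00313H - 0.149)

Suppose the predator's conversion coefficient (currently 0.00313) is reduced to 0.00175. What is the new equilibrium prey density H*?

H* ≈ 85.1

At the interior fixed point, setting dP/dt = 0 with P > 0 fixes H* = (predator death rate)/(HP coefficient) — independent of the other coefficients.
With the change, H* = 0.149/0.00175 = 85.1; it rises from 47.6.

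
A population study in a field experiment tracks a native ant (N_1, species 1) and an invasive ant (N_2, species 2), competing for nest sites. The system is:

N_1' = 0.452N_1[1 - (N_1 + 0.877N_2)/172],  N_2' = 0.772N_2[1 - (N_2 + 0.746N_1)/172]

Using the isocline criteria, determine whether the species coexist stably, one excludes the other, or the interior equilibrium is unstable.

Compare the nullcline intercepts: K1/α12 = 172/0.877 = 196 > K2 = 172; K2/α21 = 172/0.746 = 231 > K1 = 172.
Since both inequalities hold, each species can invade when rare, so the interior equilibrium is stable.

stable coexistence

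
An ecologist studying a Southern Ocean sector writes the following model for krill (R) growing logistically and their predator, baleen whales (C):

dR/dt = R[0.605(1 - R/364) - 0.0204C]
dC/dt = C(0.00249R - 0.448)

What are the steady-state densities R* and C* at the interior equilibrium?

From dC/dt = 0 with C > 0: 0.00249R* = 0.448, so R* = 180.
Substitute into dR/dt = 0: 0.605(1 - 180/364) = 0.0204C*.
The bracket is 0.506, giving C* = 0.306/0.0204 = 15.

R* ≈ 180, C* ≈ 15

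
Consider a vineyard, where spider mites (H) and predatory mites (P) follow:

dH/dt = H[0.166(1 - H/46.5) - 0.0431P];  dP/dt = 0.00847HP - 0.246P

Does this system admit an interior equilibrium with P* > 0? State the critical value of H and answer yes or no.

The predator equation gives dP/dt > 0 only when H > 0.246/0.00847 = 29.
Without the predator, H → K = 46.5. Since 46.5 > 29, the predator can invade and persist.

Threshold H = 29; K > 29, so yes, the predator persists.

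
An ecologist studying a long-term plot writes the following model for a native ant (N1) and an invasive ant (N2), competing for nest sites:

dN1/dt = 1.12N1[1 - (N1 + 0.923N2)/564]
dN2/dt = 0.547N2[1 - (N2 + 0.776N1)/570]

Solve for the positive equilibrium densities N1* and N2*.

Setting both brackets to zero gives the nullclines N1 + 0.923N2 = 564 and 0.776N1 + N2 = 570.
Substituting N2 = 570 - 0.776N1 into the first: N1(1 - 0.923·0.776) = 564 - 0.923·570.
So N1* = 37.9/0.284 = 134, and then N2* = 570 - 0.776·134 = 466.

N1* ≈ 134, N2* ≈ 466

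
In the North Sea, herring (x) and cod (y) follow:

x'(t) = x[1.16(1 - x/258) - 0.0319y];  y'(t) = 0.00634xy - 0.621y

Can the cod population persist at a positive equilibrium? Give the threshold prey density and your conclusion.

The predator equation gives dy/dt > 0 only when x > 0.621/0.00634 = 97.9.
Without the predator, x → K = 258. Since 258 > 97.9, the predator can invade and persist.

Threshold x = 97.9; K > 97.9, so yes, the predator persists.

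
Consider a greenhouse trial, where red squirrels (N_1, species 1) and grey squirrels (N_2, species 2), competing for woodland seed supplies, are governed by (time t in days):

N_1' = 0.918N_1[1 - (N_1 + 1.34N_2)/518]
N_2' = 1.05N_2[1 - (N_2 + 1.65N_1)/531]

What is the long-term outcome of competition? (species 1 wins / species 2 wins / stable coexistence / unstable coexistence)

Compare the nullcline intercepts: K1/α12 = 518/1.34 = 387 < K2 = 531; K2/α21 = 531/1.65 = 322 < K1 = 518.
Since both are reversed, neither can invade when rare; the interior point is a saddle.

unstable coexistence (outcome depends on initial conditions)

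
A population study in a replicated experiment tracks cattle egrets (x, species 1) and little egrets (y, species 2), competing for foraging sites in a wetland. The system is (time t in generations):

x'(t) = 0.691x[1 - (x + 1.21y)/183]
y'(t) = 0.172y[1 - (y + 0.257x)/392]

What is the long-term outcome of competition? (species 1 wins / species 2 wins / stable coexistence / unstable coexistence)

species 2 excludes species 1

Compare the nullcline intercepts: K1/α12 = 183/1.21 = 151 < K2 = 392; K2/α21 = 392/0.257 = 1530 > K1 = 183.
Since the inequalities point opposite ways, species 2 can invade but species 1 cannot.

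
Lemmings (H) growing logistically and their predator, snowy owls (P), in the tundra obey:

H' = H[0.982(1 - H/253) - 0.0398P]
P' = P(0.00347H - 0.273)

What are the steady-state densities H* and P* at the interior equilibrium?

From dP/dt = 0 with P > 0: 0.00347H* = 0.273, so H* = 78.7.
Substitute into dH/dt = 0: 0.982(1 - 78.7/253) = 0.0398P*.
The bracket is 0.689, giving P* = 0.677/0.0398 = 17.

H* ≈ 78.7, P* ≈ 17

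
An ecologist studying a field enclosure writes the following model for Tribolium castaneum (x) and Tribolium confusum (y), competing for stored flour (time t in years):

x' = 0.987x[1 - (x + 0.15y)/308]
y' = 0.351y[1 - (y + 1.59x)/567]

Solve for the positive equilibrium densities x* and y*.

Setting both brackets to zero gives the nullclines x + 0.15y = 308 and 1.59x + y = 567.
Substituting y = 567 - 1.59x into the first: x(1 - 0.15·1.59) = 308 - 0.15·567.
So x* = 223/0.762 = 293, and then y* = 567 - 1.59·293 = 101.

x* ≈ 293, y* ≈ 101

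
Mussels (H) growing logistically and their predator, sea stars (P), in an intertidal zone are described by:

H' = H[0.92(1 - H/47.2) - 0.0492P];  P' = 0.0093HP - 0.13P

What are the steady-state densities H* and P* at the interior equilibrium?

H* ≈ 14, P* ≈ 13.2

From dP/dt = 0 with P > 0: 0.0093H* = 0.13, so H* = 14.
Substitute into dH/dt = 0: 0.92(1 - 14/47.2) = 0.0492P*.
The bracket is 0.704, giving P* = 0.648/0.0492 = 13.2.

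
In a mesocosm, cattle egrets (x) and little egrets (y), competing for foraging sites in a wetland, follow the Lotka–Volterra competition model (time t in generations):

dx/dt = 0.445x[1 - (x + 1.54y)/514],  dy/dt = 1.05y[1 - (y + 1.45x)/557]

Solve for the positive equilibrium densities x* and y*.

Setting both brackets to zero gives the nullclines x + 1.54y = 514 and 1.45x + y = 557.
Substituting y = 557 - 1.45x into the first: x(1 - 1.54·1.45) = 514 - 1.54·557.
So x* = -344/-1.23 = 279, and then y* = 557 - 1.45·279 = 153.

x* ≈ 279, y* ≈ 153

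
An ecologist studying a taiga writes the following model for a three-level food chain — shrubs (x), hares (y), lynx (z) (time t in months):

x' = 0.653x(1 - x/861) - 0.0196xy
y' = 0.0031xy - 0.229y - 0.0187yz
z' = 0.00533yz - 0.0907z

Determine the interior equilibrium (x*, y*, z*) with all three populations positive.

x* ≈ 421, y* ≈ 17, z* ≈ 57.6

From dz/dt = 0: 0.00533y* = 0.0907, so y* = 17.
From dx/dt = 0: 0.653(1 - x*/861) = 0.0196·17, giving x* = 861·(1 - 0.511) = 421.
From dy/dt = 0: 0.0031·421 - 0.229 = 0.0187z*, so z* = 1.08/0.0187 = 57.6.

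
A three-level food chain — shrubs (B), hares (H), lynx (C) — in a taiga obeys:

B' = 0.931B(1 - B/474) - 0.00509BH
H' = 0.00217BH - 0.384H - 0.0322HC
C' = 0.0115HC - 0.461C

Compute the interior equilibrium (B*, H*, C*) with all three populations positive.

B* ≈ 370, H* ≈ 40.1, C* ≈ 13

From dC/dt = 0: 0.0115H* = 0.461, so H* = 40.1.
From dB/dt = 0: 0.931(1 - B*/474) = 0.00509·40.1, giving B* = 474·(1 - 0.219) = 370.
From dH/dt = 0: 0.00217·370 - 0.384 = 0.0322C*, so C* = 0.419/0.0322 = 13.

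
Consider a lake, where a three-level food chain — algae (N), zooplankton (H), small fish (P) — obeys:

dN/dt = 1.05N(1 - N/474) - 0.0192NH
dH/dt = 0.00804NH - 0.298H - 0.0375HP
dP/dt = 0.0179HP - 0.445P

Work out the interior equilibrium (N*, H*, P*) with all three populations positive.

From dP/dt = 0: 0.0179H* = 0.445, so H* = 24.9.
From dN/dt = 0: 1.05(1 - N*/474) = 0.0192·24.9, giving N* = 474·(1 - 0.455) = 259.
From dH/dt = 0: 0.00804·259 - 0.298 = 0.0375P*, so P* = 1.78/0.0375 = 47.5.

N* ≈ 259, H* ≈ 24.9, P* ≈ 47.5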